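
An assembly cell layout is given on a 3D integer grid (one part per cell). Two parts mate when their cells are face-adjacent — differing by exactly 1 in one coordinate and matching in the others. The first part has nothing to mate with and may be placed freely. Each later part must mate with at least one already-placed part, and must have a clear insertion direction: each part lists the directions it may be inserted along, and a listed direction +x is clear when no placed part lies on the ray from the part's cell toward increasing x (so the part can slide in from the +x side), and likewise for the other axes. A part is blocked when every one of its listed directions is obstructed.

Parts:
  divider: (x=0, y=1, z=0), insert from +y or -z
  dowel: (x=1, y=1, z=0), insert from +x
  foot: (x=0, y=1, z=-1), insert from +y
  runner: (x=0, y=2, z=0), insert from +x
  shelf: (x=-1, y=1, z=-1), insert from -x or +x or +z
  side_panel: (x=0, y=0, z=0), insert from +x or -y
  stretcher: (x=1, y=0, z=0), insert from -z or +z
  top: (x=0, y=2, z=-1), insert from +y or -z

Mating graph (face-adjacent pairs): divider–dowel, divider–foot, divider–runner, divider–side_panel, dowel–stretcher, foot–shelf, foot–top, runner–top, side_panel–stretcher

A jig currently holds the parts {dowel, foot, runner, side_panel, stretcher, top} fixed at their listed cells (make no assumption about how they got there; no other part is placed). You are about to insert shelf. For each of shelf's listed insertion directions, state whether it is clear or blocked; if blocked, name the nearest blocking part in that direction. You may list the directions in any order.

-x: ray from shelf(-1, 1, -1) has no placed part ⇒ clear
+x: nearest on ray is foot@(0, 1, -1) ⇒ blocked
+z: ray from shelf(-1, 1, -1) has no placed part ⇒ clear

+x: blocked by foot; +z: clear; -x: clear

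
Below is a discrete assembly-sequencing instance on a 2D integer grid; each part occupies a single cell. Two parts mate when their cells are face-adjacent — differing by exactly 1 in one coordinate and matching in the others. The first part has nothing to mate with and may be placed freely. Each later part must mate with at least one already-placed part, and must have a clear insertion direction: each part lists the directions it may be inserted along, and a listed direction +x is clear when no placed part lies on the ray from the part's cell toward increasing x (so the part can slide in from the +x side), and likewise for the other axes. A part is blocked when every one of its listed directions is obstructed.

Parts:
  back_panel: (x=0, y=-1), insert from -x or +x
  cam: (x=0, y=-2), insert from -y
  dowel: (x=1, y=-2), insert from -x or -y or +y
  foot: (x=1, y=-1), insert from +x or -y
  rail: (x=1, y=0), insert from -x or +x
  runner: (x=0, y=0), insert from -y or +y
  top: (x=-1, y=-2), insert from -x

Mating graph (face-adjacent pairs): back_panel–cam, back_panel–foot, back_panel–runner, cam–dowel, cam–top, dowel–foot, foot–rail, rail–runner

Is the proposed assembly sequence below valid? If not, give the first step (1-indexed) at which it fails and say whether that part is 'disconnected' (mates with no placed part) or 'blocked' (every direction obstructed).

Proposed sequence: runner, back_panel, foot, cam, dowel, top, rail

Valid

1. runner@(0, 0) [-y clear] — {runner}
2. back_panel@(0, -1) [-x clear] — {back_panel, runner}
3. foot@(1, -1) [+x clear] — {back_panel, foot, runner}
4. cam@(0, -2) [-y clear] — {back_panel, cam, foot, runner}
5. dowel@(1, -2) [-y clear] — {back_panel, cam, dowel, foot, runner}
6. top@(-1, -2) [-x clear] — {back_panel, cam, dowel, foot, runner, top}
7. rail@(1, 0) [+x clear] — {back_panel, cam, dowel, foot, rail, runner, top}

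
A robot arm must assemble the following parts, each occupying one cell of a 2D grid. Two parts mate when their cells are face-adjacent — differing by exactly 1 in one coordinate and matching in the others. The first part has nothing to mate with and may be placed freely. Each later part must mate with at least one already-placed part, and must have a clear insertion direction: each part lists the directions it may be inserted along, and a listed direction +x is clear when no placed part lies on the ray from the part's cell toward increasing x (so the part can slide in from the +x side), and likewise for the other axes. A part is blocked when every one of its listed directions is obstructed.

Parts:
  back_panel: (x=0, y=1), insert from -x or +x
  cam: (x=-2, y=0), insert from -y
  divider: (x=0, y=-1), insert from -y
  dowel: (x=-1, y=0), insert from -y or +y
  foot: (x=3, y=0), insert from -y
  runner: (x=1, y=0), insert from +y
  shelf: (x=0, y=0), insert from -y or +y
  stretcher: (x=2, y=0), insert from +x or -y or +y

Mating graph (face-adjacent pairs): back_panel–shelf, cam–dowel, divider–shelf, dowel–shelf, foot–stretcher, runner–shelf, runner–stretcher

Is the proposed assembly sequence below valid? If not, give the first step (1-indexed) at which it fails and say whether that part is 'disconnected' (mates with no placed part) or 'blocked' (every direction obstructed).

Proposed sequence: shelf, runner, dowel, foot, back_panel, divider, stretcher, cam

Invalid at step 4 (disconnected)

1. shelf@(0, 0) [-y clear] — {shelf}
2. runner@(1, 0) [+y clear] — {runner, shelf}
3. dowel@(-1, 0) [-y clear] — {dowel, runner, shelf}
4. foot@(3, 0) — no placed neighbour ⇒ disconnected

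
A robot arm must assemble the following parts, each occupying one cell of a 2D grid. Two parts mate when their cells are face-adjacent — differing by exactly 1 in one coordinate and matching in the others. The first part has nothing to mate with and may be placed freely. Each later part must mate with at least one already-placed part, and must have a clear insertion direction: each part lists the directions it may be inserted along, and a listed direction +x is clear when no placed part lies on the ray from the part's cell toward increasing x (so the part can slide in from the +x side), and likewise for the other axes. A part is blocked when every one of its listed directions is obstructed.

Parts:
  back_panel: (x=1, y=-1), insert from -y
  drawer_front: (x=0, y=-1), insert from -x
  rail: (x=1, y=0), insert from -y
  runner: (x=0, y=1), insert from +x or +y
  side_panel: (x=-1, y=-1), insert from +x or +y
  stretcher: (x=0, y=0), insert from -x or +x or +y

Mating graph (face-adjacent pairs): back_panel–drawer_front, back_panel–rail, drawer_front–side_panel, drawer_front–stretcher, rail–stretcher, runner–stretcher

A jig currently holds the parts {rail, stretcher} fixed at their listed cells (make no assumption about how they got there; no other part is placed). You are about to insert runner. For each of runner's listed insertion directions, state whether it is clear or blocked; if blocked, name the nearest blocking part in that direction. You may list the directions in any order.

+x: ray from runner(0, 1) has no placed part ⇒ clear
+y: ray from runner(0, 1) has no placed part ⇒ clear

+x: clear; +y: clear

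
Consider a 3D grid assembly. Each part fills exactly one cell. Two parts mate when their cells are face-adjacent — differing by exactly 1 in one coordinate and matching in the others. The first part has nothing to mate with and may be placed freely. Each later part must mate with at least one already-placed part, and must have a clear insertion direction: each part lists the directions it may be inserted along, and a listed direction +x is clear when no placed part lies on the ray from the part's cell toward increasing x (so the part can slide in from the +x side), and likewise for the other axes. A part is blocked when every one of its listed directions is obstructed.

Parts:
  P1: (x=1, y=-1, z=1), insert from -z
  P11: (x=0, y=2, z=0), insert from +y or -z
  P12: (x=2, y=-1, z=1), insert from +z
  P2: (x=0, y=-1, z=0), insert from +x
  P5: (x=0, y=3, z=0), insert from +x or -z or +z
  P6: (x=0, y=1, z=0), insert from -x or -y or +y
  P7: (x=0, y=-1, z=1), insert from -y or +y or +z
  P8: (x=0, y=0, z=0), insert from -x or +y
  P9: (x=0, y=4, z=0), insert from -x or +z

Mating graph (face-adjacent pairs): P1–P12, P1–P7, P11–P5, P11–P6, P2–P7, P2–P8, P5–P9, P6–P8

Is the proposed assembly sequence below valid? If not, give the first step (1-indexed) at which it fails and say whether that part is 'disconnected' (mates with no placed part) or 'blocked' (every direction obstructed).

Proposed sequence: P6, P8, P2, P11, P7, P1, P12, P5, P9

Valid

1. P6@(0, 1, 0) [-x clear] — {P6}
2. P8@(0, 0, 0) [-x clear] — {P6, P8}
3. P2@(0, -1, 0) [+x clear] — {P2, P6, P8}
4. P11@(0, 2, 0) [+y clear] — {P11, P2, P6, P8}
5. P7@(0, -1, 1) [-y clear] — {P11, P2, P6, P7, P8}
6. P1@(1, -1, 1) [-z clear] — {P1, P11, P2, P6, P7, P8}
7. P12@(2, -1, 1) [+z clear] — {P1, P11, P12, P2, P6, P7, P8}
8. P5@(0, 3, 0) [+x clear] — {P1, P11, P12, P2, P5, P6, P7, P8}
9. P9@(0, 4, 0) [-x clear] — {P1, P11, P12, P2, P5, P6, P7, P8, P9}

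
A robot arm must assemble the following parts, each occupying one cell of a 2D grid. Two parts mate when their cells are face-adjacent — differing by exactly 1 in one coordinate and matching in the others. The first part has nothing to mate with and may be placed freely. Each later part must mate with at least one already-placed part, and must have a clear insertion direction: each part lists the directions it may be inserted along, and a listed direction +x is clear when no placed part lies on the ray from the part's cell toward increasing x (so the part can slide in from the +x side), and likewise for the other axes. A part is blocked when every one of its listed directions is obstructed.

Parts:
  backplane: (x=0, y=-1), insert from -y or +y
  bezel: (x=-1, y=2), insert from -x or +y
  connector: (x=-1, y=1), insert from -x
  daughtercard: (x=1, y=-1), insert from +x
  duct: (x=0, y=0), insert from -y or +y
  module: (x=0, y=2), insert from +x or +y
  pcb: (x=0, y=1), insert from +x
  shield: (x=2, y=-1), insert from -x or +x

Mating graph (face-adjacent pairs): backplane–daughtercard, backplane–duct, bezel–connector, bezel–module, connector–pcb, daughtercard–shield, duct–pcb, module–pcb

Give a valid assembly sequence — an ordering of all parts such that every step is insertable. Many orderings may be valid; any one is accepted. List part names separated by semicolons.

1. module@(0, 2) [+x clear] — {module}
2. bezel@(-1, 2) [-x clear] — {bezel, module}
3. pcb@(0, 1) [+x clear] — {bezel, module, pcb}
4. duct@(0, 0) [-y clear] — {bezel, duct, module, pcb}
5. connector@(-1, 1) [-x clear] — {bezel, connector, duct, module, pcb}
6. backplane@(0, -1) [-y clear] — {backplane, bezel, connector, duct, module, pcb}
7. daughtercard@(1, -1) [+x clear] — {backplane, bezel, connector, daughtercard, duct, module, pcb}
8. shield@(2, -1) [+x clear] — {backplane, bezel, connector, daughtercard, duct, module, pcb, shield}

module; bezel; pcb; duct; connector; backplane; daughtercard; shield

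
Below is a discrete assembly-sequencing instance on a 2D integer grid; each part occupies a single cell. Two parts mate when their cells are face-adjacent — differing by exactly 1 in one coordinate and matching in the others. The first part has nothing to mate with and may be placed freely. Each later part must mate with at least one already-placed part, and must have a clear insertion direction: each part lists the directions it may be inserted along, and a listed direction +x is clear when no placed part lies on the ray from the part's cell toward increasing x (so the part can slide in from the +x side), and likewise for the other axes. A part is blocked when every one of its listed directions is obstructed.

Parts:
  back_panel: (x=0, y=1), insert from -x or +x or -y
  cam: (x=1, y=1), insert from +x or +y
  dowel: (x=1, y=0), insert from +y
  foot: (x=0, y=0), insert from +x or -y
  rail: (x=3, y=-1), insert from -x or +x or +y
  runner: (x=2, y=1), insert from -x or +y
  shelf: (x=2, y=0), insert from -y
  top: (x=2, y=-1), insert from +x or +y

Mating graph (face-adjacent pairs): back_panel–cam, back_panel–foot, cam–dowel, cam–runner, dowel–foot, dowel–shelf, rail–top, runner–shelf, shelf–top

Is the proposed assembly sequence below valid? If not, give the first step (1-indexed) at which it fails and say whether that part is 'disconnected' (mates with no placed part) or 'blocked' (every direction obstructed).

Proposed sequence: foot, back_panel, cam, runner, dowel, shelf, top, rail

Invalid at step 5 (blocked)

1. foot@(0, 0) [+x clear] — {foot}
2. back_panel@(0, 1) [-x clear] — {back_panel, foot}
3. cam@(1, 1) [+x clear] — {back_panel, cam, foot}
4. runner@(2, 1) [+y clear] — {back_panel, cam, foot, runner}
5. dowel@(1, 0) — +y all obstructed ⇒ blocked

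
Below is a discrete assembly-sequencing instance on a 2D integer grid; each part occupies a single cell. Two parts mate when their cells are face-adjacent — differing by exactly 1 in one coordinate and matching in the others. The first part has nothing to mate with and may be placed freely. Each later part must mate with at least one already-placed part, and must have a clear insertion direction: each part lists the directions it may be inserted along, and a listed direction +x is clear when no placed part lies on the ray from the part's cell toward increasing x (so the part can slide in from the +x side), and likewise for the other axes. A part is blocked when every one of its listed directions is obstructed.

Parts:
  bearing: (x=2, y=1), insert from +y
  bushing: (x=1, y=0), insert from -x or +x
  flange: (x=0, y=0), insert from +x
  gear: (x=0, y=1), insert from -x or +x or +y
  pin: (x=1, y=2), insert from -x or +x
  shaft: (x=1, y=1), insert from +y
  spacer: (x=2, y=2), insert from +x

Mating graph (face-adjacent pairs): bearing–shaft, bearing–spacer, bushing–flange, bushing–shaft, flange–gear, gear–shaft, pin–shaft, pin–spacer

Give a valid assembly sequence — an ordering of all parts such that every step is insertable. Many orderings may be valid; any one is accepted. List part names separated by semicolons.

1. bearing@(2, 1) [+y clear] — {bearing}
2. spacer@(2, 2) [+x clear] — {bearing, spacer}
3. shaft@(1, 1) [+y clear] — {bearing, shaft, spacer}
4. pin@(1, 2) [-x clear] — {bearing, pin, shaft, spacer}
5. gear@(0, 1) [-x clear] — {bearing, gear, pin, shaft, spacer}
6. flange@(0, 0) [+x clear] — {bearing, flange, gear, pin, shaft, spacer}
7. bushing@(1, 0) [+x clear] — {bearing, bushing, flange, gear, pin, shaft, spacer}

bearing; spacer; shaft; pin; gear; flange; bushing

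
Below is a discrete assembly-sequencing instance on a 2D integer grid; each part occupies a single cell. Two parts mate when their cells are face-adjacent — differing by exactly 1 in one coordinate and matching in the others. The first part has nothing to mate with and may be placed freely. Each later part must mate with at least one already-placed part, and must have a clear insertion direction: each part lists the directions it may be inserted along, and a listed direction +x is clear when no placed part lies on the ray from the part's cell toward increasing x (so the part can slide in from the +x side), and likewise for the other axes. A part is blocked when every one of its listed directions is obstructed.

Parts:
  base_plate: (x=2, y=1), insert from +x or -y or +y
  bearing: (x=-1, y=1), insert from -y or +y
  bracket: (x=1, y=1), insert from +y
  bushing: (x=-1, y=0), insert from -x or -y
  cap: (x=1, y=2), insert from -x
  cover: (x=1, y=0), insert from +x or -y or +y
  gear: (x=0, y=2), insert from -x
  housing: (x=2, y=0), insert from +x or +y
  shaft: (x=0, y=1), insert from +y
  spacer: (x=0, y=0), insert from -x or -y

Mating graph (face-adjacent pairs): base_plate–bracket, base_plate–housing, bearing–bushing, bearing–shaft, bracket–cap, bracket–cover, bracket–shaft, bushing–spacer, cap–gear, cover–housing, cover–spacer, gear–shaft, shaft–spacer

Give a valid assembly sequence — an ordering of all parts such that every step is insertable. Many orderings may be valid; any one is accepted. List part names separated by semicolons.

base_plate; housing; bracket; cap; shaft; spacer; gear; bushing; cover; bearing

1. base_plate@(2, 1) [+x clear] — {base_plate}
2. housing@(2, 0) [+x clear] — {base_plate, housing}
3. bracket@(1, 1) [+y clear] — {base_plate, bracket, housing}
4. cap@(1, 2) [-x clear] — {base_plate, bracket, cap, housing}
5. shaft@(0, 1) [+y clear] — {base_plate, bracket, cap, housing, shaft}
6. spacer@(0, 0) [-x clear] — {base_plate, bracket, cap, housing, shaft, spacer}
7. gear@(0, 2) [-x clear] — {base_plate, bracket, cap, gear, housing, shaft, spacer}
8. bushing@(-1, 0) [-x clear] — {base_plate, bracket, bushing, cap, gear, housing, shaft, spacer}
9. cover@(1, 0) [-y clear] — {base_plate, bracket, bushing, cap, cover, gear, housing, shaft, spacer}
10. bearing@(-1, 1) [+y clear] — {base_plate, bearing, bracket, bushing, cap, cover, gear, housing, shaft, spacer}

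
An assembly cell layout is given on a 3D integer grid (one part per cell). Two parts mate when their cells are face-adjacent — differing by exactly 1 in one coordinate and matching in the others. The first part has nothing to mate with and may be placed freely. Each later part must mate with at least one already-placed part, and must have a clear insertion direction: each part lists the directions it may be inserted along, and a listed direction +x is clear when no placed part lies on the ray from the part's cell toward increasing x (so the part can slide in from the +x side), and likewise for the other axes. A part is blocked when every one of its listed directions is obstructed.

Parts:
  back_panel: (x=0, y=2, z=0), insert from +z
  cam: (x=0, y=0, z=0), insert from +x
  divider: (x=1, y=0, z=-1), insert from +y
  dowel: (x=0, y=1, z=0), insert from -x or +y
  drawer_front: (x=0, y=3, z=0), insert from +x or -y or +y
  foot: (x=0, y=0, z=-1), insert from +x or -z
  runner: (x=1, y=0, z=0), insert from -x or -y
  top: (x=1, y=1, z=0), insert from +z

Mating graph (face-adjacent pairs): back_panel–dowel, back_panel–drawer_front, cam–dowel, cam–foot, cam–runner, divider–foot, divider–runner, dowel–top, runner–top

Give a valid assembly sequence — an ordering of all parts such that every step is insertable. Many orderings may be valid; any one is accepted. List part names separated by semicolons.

1. back_panel@(0, 2, 0) [+z clear] — {back_panel}
2. drawer_front@(0, 3, 0) [+x clear] — {back_panel, drawer_front}
3. dowel@(0, 1, 0) [-x clear] — {back_panel, dowel, drawer_front}
4. cam@(0, 0, 0) [+x clear] — {back_panel, cam, dowel, drawer_front}
5. foot@(0, 0, -1) [+x clear] — {back_panel, cam, dowel, drawer_front, foot}
6. runner@(1, 0, 0) [-y clear] — {back_panel, cam, dowel, drawer_front, foot, runner}
7. top@(1, 1, 0) [+z clear] — {back_panel, cam, dowel, drawer_front, foot, runner, top}
8. divider@(1, 0, -1) [+y clear] — {back_panel, cam, divider, dowel, drawer_front, foot, runner, top}

back_panel; drawer_front; dowel; cam; foot; runner; top; divider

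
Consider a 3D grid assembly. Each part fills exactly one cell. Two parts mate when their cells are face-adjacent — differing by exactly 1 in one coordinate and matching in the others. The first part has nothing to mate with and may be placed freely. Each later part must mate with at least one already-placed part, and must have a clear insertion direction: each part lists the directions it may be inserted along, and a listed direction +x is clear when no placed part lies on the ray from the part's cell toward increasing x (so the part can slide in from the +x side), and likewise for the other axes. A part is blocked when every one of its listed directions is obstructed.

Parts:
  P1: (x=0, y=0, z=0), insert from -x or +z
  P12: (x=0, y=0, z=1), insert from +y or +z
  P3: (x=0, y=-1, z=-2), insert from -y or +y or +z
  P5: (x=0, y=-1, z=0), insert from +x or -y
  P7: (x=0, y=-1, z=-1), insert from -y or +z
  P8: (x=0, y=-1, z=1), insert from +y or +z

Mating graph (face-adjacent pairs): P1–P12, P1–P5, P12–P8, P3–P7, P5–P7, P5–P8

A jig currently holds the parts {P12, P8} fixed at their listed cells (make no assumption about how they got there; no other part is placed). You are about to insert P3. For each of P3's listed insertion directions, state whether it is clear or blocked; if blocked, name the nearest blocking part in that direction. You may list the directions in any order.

-y: ray from P3(0, -1, -2) has no placed part ⇒ clear
+y: ray from P3(0, -1, -2) has no placed part ⇒ clear
+z: nearest on ray is P8@(0, -1, 1) ⇒ blocked

+y: clear; +z: blocked by P8; -y: clear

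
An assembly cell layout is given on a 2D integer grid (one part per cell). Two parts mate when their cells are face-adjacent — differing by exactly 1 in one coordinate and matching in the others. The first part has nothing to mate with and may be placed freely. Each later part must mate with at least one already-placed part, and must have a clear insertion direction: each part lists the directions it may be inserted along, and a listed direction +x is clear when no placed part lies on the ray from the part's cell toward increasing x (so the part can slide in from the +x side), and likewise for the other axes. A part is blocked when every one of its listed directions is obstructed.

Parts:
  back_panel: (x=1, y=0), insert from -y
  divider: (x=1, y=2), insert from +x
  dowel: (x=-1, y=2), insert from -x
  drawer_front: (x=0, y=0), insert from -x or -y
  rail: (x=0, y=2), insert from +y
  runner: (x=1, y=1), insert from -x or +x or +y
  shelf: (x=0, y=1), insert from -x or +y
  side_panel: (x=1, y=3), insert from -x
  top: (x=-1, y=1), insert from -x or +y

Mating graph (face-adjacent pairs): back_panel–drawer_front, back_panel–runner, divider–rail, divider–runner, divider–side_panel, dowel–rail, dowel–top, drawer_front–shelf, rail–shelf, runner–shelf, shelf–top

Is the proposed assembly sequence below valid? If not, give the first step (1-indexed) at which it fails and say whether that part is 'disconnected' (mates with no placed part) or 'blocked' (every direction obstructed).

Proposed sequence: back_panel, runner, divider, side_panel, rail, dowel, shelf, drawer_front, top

1. back_panel@(1, 0) [-y clear] — {back_panel}
2. runner@(1, 1) [-x clear] — {back_panel, runner}
3. divider@(1, 2) [+x clear] — {back_panel, divider, runner}
4. side_panel@(1, 3) [-x clear] — {back_panel, divider, runner, side_panel}
5. rail@(0, 2) [+y clear] — {back_panel, divider, rail, runner, side_panel}
6. dowel@(-1, 2) [-x clear] — {back_panel, divider, dowel, rail, runner, side_panel}
7. shelf@(0, 1) [-x clear] — {back_panel, divider, dowel, rail, runner, shelf, side_panel}
8. drawer_front@(0, 0) [-x clear] — {back_panel, divider, dowel, drawer_front, rail, runner, shelf, side_panel}
9. top@(-1, 1) [-x clear] — {back_panel, divider, dowel, drawer_front, rail, runner, shelf, side_panel, top}

Valid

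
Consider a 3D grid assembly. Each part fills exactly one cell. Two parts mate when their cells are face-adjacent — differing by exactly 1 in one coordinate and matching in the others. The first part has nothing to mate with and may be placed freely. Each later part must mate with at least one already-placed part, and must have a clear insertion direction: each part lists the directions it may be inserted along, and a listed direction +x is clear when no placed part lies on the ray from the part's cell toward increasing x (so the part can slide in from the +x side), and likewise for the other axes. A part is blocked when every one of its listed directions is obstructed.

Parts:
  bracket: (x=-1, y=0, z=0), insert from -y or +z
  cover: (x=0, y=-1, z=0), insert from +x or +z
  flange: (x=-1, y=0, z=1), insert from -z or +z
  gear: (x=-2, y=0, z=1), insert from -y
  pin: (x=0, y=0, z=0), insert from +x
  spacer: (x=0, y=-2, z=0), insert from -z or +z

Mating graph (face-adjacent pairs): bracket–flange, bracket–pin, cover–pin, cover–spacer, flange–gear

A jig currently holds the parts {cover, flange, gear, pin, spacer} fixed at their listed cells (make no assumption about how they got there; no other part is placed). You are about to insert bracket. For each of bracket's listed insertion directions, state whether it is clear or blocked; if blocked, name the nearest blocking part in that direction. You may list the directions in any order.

-y: ray from bracket(-1, 0, 0) has no placed part ⇒ clear
+z: nearest on ray is flange@(-1, 0, 1) ⇒ blocked

+z: blocked by flange; -y: clear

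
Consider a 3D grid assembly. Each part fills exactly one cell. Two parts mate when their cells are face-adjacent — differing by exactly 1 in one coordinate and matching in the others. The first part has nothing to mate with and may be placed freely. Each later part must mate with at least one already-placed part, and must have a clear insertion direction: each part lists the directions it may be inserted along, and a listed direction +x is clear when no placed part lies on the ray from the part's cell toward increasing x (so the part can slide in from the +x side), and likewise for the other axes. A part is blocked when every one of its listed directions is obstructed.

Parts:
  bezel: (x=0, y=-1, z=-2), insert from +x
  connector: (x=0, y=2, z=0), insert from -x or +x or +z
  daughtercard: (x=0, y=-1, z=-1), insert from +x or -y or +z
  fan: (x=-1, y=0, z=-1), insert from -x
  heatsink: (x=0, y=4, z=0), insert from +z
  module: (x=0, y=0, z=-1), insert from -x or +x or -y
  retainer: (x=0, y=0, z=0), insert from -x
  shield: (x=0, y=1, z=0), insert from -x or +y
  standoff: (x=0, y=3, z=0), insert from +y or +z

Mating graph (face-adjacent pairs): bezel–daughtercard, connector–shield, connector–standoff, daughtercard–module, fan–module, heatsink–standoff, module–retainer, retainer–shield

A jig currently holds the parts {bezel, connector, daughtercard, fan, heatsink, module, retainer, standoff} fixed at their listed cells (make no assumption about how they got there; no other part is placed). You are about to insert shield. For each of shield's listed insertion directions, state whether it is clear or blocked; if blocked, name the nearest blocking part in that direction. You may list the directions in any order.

-x: ray from shield(0, 1, 0) has no placed part ⇒ clear
+y: nearest on ray is connector@(0, 2, 0) ⇒ blocked

+y: blocked by connector; -x: clear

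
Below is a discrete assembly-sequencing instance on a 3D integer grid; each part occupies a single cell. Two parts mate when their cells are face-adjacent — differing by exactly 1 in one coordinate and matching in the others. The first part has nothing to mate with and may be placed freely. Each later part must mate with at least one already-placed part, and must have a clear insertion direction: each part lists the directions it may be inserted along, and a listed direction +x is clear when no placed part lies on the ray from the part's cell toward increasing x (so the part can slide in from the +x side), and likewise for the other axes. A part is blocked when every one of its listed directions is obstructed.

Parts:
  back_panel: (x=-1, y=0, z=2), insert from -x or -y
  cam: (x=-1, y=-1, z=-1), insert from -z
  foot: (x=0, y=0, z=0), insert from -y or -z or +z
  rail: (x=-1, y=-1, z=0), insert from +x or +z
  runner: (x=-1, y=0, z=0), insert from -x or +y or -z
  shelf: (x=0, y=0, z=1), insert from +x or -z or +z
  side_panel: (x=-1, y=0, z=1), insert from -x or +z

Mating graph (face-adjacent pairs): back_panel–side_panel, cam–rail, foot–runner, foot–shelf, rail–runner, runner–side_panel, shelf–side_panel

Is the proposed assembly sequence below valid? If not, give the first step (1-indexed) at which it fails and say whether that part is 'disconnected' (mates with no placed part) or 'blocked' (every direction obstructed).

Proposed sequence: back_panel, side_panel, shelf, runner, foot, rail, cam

Valid

1. back_panel@(-1, 0, 2) [-x clear] — {back_panel}
2. side_panel@(-1, 0, 1) [-x clear] — {back_panel, side_panel}
3. shelf@(0, 0, 1) [+x clear] — {back_panel, shelf, side_panel}
4. runner@(-1, 0, 0) [-x clear] — {back_panel, runner, shelf, side_panel}
5. foot@(0, 0, 0) [-y clear] — {back_panel, foot, runner, shelf, side_panel}
6. rail@(-1, -1, 0) [+x clear] — {back_panel, foot, rail, runner, shelf, side_panel}
7. cam@(-1, -1, -1) [-z clear] — {back_panel, cam, foot, rail, runner, shelf, side_panel}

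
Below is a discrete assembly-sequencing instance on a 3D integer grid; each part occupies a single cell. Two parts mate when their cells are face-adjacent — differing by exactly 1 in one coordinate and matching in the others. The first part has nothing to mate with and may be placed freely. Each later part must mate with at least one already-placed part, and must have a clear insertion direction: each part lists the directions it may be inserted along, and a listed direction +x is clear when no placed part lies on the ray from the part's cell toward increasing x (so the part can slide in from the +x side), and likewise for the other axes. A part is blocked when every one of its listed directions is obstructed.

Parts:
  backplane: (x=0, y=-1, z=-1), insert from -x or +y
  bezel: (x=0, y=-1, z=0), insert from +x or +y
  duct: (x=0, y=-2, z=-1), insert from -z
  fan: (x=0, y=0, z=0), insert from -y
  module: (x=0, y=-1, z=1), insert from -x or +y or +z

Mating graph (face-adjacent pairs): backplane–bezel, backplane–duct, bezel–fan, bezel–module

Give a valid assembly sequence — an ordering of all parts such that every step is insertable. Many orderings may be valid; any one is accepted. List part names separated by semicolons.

1. fan@(0, 0, 0) [-y clear] — {fan}
2. bezel@(0, -1, 0) [+x clear] — {bezel, fan}
3. module@(0, -1, 1) [-x clear] — {bezel, fan, module}
4. backplane@(0, -1, -1) [-x clear] — {backplane, bezel, fan, module}
5. duct@(0, -2, -1) [-z clear] — {backplane, bezel, duct, fan, module}

fan; bezel; module; backplane; duct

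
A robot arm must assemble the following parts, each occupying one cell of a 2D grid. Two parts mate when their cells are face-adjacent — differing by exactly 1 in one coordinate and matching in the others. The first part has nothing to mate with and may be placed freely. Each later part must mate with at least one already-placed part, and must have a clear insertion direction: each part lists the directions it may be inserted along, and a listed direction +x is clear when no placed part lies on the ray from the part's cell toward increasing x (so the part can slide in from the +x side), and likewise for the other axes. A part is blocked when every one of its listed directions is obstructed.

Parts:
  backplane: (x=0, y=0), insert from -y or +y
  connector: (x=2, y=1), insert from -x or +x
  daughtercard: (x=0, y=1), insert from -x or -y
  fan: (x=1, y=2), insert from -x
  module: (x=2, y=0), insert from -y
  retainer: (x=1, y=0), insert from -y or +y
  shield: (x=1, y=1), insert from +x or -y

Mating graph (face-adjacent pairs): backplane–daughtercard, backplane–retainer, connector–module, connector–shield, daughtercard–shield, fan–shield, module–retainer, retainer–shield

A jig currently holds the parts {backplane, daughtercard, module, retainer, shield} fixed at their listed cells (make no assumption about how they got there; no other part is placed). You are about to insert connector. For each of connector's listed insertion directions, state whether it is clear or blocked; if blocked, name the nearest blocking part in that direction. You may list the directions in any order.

-x: nearest on ray is shield@(1, 1) ⇒ blocked
+x: ray from connector(2, 1) has no placed part ⇒ clear

+x: clear; -x: blocked by shield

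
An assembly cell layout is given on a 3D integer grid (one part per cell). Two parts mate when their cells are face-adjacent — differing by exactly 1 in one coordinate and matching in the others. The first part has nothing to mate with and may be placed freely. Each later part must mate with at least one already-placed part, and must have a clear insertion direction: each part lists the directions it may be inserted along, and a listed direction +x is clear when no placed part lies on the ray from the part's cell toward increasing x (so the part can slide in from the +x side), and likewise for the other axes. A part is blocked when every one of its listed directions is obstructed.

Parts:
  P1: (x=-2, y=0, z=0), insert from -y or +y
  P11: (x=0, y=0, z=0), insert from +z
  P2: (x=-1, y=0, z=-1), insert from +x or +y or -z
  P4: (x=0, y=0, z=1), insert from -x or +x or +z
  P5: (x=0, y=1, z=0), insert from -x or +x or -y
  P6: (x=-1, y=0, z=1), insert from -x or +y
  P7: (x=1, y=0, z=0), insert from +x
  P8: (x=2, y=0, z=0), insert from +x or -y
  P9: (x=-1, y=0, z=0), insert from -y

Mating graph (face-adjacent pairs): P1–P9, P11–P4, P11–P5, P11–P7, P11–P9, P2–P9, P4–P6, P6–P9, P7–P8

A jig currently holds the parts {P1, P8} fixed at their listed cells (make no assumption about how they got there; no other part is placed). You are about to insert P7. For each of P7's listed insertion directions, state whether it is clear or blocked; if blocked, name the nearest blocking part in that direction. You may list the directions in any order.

+x: nearest on ray is P8@(2, 0, 0) ⇒ blocked

+x: blocked by P8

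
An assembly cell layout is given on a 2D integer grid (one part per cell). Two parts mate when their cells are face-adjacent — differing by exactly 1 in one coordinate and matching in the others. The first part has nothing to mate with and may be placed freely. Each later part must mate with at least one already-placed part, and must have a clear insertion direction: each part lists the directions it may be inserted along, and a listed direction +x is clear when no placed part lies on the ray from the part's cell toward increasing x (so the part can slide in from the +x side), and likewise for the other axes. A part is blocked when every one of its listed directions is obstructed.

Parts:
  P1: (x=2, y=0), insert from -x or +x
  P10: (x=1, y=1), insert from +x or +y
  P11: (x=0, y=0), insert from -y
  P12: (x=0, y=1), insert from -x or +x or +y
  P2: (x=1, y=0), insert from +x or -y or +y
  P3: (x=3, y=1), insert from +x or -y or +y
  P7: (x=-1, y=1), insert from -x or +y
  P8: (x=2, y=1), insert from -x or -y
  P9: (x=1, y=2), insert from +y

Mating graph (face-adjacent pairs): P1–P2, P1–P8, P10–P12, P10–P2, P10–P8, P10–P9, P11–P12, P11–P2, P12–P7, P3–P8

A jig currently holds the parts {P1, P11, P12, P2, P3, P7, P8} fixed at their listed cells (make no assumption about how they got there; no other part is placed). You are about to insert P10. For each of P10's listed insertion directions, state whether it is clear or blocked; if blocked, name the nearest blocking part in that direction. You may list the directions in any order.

+x: nearest on ray is P8@(2, 1) ⇒ blocked
+y: ray from P10(1, 1) has no placed part ⇒ clear

+x: blocked by P8; +y: clear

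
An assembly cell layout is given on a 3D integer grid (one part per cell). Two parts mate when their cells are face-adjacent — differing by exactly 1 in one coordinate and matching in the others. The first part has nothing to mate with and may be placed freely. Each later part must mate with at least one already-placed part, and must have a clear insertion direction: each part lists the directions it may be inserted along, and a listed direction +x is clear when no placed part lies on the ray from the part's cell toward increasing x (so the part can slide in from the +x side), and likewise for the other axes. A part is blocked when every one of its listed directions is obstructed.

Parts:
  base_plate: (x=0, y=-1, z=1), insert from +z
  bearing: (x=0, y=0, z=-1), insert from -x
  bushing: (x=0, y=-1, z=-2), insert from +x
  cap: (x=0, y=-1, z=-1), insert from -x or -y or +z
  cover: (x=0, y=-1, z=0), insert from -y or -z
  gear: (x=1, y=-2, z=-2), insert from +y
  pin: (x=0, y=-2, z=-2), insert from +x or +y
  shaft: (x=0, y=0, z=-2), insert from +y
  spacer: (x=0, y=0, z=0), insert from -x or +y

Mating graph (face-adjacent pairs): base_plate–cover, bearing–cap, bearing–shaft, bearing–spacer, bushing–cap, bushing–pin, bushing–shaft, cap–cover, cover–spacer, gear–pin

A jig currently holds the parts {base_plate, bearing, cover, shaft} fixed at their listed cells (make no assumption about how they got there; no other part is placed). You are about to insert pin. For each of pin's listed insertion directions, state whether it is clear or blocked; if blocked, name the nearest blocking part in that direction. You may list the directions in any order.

+x: ray from pin(0, -2, -2) has no placed part ⇒ clear
+y: nearest on ray is shaft@(0, 0, -2) ⇒ blocked

+x: clear; +y: blocked by shaft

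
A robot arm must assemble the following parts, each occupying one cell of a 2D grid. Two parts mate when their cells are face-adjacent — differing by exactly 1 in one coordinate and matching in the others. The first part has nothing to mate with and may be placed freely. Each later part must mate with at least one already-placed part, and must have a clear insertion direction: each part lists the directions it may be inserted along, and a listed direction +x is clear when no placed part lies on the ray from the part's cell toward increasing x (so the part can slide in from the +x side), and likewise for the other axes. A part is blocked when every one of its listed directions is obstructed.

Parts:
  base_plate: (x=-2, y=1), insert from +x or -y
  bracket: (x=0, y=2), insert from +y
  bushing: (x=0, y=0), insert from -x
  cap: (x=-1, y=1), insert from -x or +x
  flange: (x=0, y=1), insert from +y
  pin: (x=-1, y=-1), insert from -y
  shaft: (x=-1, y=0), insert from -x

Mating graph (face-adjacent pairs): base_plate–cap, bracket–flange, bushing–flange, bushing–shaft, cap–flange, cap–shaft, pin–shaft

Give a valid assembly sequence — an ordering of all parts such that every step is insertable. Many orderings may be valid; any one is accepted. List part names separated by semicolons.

cap; flange; base_plate; bushing; bracket; shaft; pin

1. cap@(-1, 1) [-x clear] — {cap}
2. flange@(0, 1) [+y clear] — {cap, flange}
3. base_plate@(-2, 1) [-y clear] — {base_plate, cap, flange}
4. bushing@(0, 0) [-x clear] — {base_plate, bushing, cap, flange}
5. bracket@(0, 2) [+y clear] — {base_plate, bracket, bushing, cap, flange}
6. shaft@(-1, 0) [-x clear] — {base_plate, bracket, bushing, cap, flange, shaft}
7. pin@(-1, -1) [-y clear] — {base_plate, bracket, bushing, cap, flange, pin, shaft}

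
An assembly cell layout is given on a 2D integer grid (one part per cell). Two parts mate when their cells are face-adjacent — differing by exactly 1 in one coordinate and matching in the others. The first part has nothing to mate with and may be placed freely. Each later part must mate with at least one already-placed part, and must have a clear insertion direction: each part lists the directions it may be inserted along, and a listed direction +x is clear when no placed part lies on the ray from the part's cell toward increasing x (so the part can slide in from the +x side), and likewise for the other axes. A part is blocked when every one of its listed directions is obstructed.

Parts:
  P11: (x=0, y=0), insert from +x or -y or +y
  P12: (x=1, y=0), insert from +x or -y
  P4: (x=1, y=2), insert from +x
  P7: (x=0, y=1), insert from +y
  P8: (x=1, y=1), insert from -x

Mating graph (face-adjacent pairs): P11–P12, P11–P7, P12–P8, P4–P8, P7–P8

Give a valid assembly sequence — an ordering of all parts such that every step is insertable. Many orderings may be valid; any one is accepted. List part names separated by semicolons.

P4; P8; P7; P12; P11

1. P4@(1, 2) [+x clear] — {P4}
2. P8@(1, 1) [-x clear] — {P4, P8}
3. P7@(0, 1) [+y clear] — {P4, P7, P8}
4. P12@(1, 0) [+x clear] — {P12, P4, P7, P8}
5. P11@(0, 0) [-y clear] — {P11, P12, P4, P7, P8}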